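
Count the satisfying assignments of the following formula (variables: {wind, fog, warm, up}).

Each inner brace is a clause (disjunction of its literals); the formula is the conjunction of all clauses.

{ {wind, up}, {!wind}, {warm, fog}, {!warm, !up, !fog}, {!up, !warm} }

1

There are 2^4 = 16 truth assignments over (wind, fog, warm, up).
Split on fog. With fog = true, the clauses containing fog are satisfied and !fog drops from the rest; 1 of the 2^3 = 8 assignments to the other variables satisfy what remains.
With fog = false, by the same count on the reduced clause set, 0 assignments work.
(One model: wind=F, fog=T, warm=F, up=T.)
Total: 1 + 0 = 1.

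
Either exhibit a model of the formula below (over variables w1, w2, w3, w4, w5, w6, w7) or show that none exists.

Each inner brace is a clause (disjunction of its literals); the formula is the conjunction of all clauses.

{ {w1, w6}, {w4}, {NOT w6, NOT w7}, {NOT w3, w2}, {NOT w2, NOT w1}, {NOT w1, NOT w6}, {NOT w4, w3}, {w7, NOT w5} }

w1 ↦ false, w2 ↦ true, w3 ↦ true, w4 ↦ true, w5 ↦ false, w6 ↦ true, w7 ↦ false

(w4) alone gives w4 = true.
(w3) alone gives w3 = true.
(w2) alone gives w2 = true.
(NOT w1) alone gives w1 = false.
(w6) alone gives w6 = true.
(NOT w7) alone gives w7 = false.
(NOT w5) alone gives w5 = false.
All clauses are satisfied.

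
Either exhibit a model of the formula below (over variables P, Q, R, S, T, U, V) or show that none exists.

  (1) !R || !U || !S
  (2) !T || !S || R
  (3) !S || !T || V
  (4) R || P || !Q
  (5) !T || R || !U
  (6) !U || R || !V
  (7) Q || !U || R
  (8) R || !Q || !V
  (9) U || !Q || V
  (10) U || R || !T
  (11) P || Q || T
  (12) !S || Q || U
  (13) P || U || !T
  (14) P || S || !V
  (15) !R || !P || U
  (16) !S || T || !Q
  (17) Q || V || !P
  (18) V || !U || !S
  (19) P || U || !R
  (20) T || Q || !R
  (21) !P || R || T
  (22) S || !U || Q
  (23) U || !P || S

Try R = true.
Try U = true.
(!S) alone gives S = false.
(Q) alone gives Q = true.
Try P = true.
All clauses hold; T, V can take either value.

P=true; Q=true; R=true; S=false; T=true; U=true; V=true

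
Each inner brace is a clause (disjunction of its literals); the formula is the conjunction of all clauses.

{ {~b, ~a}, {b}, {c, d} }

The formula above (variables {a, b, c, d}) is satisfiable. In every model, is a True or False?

Suppose a = 1.
The clause (~b) is unit, so b = 0.
That conflicts with the unit clause (b).
So every satisfying assignment has a = False.

False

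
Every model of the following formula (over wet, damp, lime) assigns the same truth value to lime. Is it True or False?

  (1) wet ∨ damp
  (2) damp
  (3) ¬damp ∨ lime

True

Suppose lime = False.
The clause (damp) is unit, so damp = True.
That conflicts with the unit clause (¬damp).
So every satisfying assignment has lime = True.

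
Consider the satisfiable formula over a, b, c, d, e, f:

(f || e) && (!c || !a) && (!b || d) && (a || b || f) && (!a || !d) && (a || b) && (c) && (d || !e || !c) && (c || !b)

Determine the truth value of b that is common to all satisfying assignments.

True

Suppose b = false.
The clause (a) is unit, so a = true.
The clause (!c) is unit, so c = false.
That conflicts with the unit clause (c).
So every satisfying assignment has b = True.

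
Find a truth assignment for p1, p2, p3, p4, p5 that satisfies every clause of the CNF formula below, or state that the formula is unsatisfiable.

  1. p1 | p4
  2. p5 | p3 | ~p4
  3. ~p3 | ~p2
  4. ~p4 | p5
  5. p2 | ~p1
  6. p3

p1=0,  p2=0,  p3=1,  p4=1,  p5=1

From the singleton clause (p3), p3 = 1.
From the singleton clause (~p2), p2 = 0.
From the singleton clause (~p1), p1 = 0.
From the singleton clause (p4), p4 = 1.
From the singleton clause (p5), p5 = 1.
This assignment satisfies each clause.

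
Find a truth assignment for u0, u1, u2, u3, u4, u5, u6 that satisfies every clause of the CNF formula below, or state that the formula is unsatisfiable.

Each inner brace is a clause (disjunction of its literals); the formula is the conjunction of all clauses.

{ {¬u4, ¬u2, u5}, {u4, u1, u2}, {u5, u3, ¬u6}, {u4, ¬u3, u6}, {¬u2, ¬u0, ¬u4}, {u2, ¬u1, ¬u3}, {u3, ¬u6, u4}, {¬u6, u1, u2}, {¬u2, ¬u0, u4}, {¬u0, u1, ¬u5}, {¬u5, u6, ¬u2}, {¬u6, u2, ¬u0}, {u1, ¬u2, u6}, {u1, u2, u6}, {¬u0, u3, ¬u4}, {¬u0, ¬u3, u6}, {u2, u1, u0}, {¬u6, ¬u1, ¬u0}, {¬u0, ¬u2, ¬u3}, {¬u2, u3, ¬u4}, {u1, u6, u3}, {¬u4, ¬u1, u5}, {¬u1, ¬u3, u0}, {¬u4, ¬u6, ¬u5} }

Branch on u4: set u4 = False.
Branch on u1: set u1 = True.
Branch on u3: set u3 = False.
Unit clause (¬u6) forces u6 = False.
Branch on u2: set u2 = False.
All clauses hold; u0, u5 can take either value.

u0: False; u1: True; u2: False; u3: False; u4: False; u5: False; u6: False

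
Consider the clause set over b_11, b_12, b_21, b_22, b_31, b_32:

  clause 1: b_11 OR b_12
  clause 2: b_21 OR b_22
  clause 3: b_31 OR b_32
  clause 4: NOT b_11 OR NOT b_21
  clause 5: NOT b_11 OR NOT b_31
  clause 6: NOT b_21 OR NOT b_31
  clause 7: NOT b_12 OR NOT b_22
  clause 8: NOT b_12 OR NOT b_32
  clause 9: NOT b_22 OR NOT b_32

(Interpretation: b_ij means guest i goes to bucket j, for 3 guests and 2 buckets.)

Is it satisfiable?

Branch on b_11: set b_11 = true.
Unit clause (NOT b_21) forces b_21 = false.
Unit clause (b_22) forces b_22 = true.
Unit clause (NOT b_31) forces b_31 = false.
Unit clause (b_32) forces b_32 = true.
Now (NOT b_32) is unsatisfied and unit — conflict.
So b_11 must be the other value — set b_11 = false.
Unit clause (b_12) forces b_12 = true.
Unit clause (NOT b_22) forces b_22 = false.
Unit clause (b_21) forces b_21 = true.
Unit clause (NOT b_31) forces b_31 = false.
Unit clause (b_32) forces b_32 = true.
Now (NOT b_32) is unsatisfied and unit — conflict.
Neither b_11 = true nor b_11 = false works.
No assignment satisfies every clause.

No, unsatisfiable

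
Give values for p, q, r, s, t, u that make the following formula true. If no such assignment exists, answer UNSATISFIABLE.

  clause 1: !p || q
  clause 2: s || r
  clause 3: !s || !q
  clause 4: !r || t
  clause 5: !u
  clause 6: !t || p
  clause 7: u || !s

p: true,  q: true,  r: true,  s: false,  t: true,  u: false

Unit clause (!u) forces u = false.
Unit clause (!s) forces s = false.
Unit clause (r) forces r = true.
Unit clause (t) forces t = true.
Unit clause (p) forces p = true.
Unit clause (q) forces q = true.
Every clause now holds.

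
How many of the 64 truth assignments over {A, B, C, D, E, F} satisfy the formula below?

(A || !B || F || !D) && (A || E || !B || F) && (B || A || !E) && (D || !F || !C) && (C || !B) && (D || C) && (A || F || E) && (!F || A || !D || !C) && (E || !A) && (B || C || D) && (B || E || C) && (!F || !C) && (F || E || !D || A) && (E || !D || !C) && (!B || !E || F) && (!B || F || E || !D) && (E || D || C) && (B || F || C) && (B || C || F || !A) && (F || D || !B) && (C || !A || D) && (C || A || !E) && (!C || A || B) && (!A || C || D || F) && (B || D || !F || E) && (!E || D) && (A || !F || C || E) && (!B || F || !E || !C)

2

There are 2^6 = 64 truth assignments over (A, B, C, D, E, F).
Split on A. With A = true, the clauses containing A are satisfied and !A drops from the rest; 2 of the 2^5 = 32 assignments to the other variables satisfy what remains.
With A = false, by the same count on the reduced clause set, 0 assignments work.
(One model: A=T, B=F, C=F, D=T, E=T, F=T.)
Total: 2 + 0 = 2.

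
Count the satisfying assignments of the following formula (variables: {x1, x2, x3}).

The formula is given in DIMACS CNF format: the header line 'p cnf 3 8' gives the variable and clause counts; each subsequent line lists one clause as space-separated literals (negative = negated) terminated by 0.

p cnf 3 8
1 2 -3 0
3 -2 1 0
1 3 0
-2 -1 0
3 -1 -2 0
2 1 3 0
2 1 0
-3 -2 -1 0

There are 2^3 = 8 truth assignments over (x1, x2, x3).
Check each against the 8 clauses (columns in the order x1, x2, x3):
  F F F  ✗ fails (x1 ∨ x3)
  F F T  ✗ fails (x1 ∨ x2 ∨ ¬x3)
  F T F  ✗ fails (x3 ∨ ¬x2 ∨ x1)
  F T T  ✓ satisfies all
  T F F  ✓ satisfies all
  T F T  ✓ satisfies all
  T T F  ✗ fails (¬x2 ∨ ¬x1)
  T T T  ✗ fails (¬x2 ∨ ¬x1)
3 of the 8 rows are models.

3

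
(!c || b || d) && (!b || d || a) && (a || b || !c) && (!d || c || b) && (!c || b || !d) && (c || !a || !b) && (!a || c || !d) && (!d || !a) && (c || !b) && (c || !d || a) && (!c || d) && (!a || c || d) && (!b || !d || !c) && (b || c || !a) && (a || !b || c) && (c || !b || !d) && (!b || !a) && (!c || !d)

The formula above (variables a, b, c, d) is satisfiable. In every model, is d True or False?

False

Suppose d = true.
(!a) alone gives a = false.
(c) alone gives c = true.
Now (!c) is unsatisfied and unit — conflict.
So every satisfying assignment has d = False.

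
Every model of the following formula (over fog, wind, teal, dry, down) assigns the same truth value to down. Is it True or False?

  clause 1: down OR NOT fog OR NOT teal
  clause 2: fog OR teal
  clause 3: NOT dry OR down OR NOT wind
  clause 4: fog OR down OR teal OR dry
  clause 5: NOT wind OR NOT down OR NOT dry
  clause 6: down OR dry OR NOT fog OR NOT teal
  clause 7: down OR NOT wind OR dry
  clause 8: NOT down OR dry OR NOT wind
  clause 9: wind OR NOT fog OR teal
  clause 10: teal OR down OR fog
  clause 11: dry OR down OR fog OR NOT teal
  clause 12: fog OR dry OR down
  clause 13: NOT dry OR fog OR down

True

Suppose down = false.
Case fog = false:
From the singleton clause (teal), teal = true.
From the singleton clause (dry), dry = true.
That conflicts with the unit clause (NOT dry).
Backtrack on fog: now try fog = true.
From the singleton clause (NOT teal), teal = false.
From the singleton clause (wind), wind = true.
From the singleton clause (NOT dry), dry = false.
That conflicts with the unit clause (dry).
Either choice for fog ends in contradiction.
So every satisfying assignment has down = True.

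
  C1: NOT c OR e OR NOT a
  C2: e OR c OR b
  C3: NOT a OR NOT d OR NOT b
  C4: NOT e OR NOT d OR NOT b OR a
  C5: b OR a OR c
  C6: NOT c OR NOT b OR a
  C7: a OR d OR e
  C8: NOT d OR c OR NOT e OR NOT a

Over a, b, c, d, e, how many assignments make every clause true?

There are 2^5 = 32 truth assignments over (a, b, c, d, e).
Split on c. With c = true, the clauses containing c are satisfied and NOT c drops from the rest; 6 of the 2^4 = 16 assignments to the other variables satisfy what remains.
With c = false, by the same count on the reduced clause set, 5 assignments work.
(One model: a=F, b=F, c=T, d=F, e=T.)
Total: 6 + 5 = 11.

11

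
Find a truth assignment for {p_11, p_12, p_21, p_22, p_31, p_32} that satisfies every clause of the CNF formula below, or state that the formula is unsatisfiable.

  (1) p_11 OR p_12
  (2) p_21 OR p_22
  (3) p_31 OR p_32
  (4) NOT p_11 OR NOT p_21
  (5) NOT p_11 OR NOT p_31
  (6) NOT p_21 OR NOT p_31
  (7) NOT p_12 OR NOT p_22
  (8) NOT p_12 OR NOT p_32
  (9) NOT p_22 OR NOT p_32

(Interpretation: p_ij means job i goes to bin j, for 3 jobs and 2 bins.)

Suppose p_11 = true.
The clause (NOT p_21) is unit, so p_21 = false.
The clause (p_22) is unit, so p_22 = true.
The clause (NOT p_31) is unit, so p_31 = false.
The clause (p_32) is unit, so p_32 = true.
That conflicts with the unit clause (NOT p_32).
Backtrack on p_11: now try p_11 = false.
The clause (p_12) is unit, so p_12 = true.
The clause (NOT p_22) is unit, so p_22 = false.
The clause (p_21) is unit, so p_21 = true.
The clause (NOT p_31) is unit, so p_31 = false.
The clause (p_32) is unit, so p_32 = true.
That conflicts with the unit clause (NOT p_32).
Both values of p_11 lead to a conflict.

UNSATISFIABLE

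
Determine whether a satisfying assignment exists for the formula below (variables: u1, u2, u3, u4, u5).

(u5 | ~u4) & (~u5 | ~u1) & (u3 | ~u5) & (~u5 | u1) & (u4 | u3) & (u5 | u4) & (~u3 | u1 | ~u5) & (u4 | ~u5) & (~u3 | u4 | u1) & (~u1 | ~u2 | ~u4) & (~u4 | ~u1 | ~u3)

Branch on u5: set u5 = 1.
Unit clause (~u1) forces u1 = 0.
But (u1) is also a unit clause — contradiction.
Backtrack on u5: now try u5 = 0.
Unit clause (~u4) forces u4 = 0.
But (u4) is also a unit clause — contradiction.
Neither u5 = 1 nor u5 = 0 works.
No assignment satisfies every clause.

No, unsatisfiable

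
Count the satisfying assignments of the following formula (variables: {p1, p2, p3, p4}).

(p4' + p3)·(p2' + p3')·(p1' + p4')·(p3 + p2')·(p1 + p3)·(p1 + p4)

There are 2^4 = 16 truth assignments over (p1, p2, p3, p4).
Check each against the 6 clauses (columns in the order p1, p2, p3, p4):
  F F F F  ✗ fails (p1 + p3)
  F F F T  ✗ fails (p4' + p3)
  F F T F  ✗ fails (p1 + p4)
  F F T T  ✓ satisfies all
  F T F F  ✗ fails (p3 + p2')
  F T F T  ✗ fails (p4' + p3)
  F T T F  ✗ fails (p2' + p3')
  F T T T  ✗ fails (p2' + p3')
  T F F F  ✓ satisfies all
  T F F T  ✗ fails (p4' + p3)
  T F T F  ✓ satisfies all
  T F T T  ✗ fails (p1' + p4')
  T T F F  ✗ fails (p3 + p2')
  T T F T  ✗ fails (p4' + p3)
  T T T F  ✗ fails (p2' + p3')
  T T T T  ✗ fails (p2' + p3')
3 of the 16 rows are models.

3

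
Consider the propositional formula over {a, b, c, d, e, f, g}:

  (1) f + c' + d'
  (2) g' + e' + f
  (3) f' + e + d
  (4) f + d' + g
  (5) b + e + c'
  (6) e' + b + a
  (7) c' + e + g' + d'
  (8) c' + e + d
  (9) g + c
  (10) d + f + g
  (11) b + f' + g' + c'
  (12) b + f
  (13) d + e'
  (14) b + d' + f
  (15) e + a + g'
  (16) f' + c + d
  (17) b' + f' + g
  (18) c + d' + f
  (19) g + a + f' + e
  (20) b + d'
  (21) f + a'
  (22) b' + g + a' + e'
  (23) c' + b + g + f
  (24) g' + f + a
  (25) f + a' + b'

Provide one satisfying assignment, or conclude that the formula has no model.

a=1,  b=1,  c=1,  d=1,  e=1,  f=1,  g=1

Try g = 1.
Try e = 1.
The clause (f) is unit, so f = 1.
The clause (d) is unit, so d = 1.
The clause (b) is unit, so b = 1.
Every clause is now satisfied; a, c are unconstrained.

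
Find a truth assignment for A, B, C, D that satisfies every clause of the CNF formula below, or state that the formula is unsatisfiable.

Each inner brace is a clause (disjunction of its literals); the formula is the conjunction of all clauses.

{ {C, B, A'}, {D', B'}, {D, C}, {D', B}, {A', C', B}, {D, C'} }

UNSATISFIABLE

Try D = 0.
From the singleton clause (C), C = 1.
But (C') is also a unit clause — contradiction.
Undo D and try D = 1.
From the singleton clause (B'), B = 0.
But (B) is also a unit clause — contradiction.
Either choice for D ends in contradiction.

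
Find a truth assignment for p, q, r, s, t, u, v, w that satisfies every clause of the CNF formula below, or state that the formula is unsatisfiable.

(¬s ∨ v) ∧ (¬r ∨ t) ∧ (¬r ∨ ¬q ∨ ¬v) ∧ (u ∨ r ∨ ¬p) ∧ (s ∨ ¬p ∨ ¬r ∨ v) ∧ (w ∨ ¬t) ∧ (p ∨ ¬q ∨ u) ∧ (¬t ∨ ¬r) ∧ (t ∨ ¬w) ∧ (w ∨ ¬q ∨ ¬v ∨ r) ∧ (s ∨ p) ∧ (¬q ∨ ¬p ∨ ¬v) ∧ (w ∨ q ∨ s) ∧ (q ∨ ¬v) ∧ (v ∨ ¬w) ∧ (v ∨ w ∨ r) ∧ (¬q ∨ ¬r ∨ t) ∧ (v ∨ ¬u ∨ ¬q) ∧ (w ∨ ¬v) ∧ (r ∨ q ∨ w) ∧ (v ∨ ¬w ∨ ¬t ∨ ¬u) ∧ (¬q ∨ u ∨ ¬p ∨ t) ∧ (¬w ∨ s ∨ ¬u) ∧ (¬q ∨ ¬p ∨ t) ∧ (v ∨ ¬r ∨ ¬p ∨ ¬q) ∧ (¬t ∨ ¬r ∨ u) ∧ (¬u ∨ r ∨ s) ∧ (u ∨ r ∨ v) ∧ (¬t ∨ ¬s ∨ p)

Branch on s: set s = False.
Unit clause (p) forces p = True.
Branch on r: set r = False.
Unit clause (u) forces u = True.
Now (¬u) is unsatisfied and unit — conflict.
Backtrack on r: now try r = True.
Unit clause (t) forces t = True.
Now (¬t) is unsatisfied and unit — conflict.
Either choice for r ends in contradiction.
Backtrack on s: now try s = True.
Unit clause (v) forces v = True.
Unit clause (q) forces q = True.
Unit clause (¬r) forces r = False.
Unit clause (w) forces w = True.
Unit clause (t) forces t = True.
Unit clause (¬p) forces p = False.
Now (p) is unsatisfied and unit — conflict.
Either choice for s ends in contradiction.

UNSATISFIABLE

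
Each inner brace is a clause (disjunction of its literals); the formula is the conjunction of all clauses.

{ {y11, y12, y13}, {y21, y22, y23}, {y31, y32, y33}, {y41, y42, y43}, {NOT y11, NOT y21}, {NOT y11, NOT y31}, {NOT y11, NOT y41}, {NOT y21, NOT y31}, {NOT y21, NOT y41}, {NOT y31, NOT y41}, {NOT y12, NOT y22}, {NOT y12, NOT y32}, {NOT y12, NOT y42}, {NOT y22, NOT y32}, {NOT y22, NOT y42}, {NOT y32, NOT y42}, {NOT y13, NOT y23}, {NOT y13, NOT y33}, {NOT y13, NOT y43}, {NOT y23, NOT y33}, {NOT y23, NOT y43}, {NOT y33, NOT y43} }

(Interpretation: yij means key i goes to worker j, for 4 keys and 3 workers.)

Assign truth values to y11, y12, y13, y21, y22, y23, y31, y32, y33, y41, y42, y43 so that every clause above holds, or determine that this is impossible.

Suppose y11 = false.
Suppose y12 = true.
From the singleton clause (NOT y22), y22 = false.
From the singleton clause (NOT y32), y32 = false.
From the singleton clause (NOT y42), y42 = false.
Suppose y21 = true.
From the singleton clause (NOT y31), y31 = false.
From the singleton clause (y33), y33 = true.
From the singleton clause (NOT y41), y41 = false.
From the singleton clause (y43), y43 = true.
Now (NOT y43) is unsatisfied and unit — conflict.
Undo y21 and try y21 = false.
From the singleton clause (y23), y23 = true.
From the singleton clause (NOT y13), y13 = false.
From the singleton clause (NOT y33), y33 = false.
From the singleton clause (y31), y31 = true.
From the singleton clause (NOT y41), y41 = false.
From the singleton clause (y43), y43 = true.
Now (NOT y43) is unsatisfied and unit — conflict.
Both values of y21 lead to a conflict.
Undo y12 and try y12 = false.
From the singleton clause (y13), y13 = true.
From the singleton clause (NOT y23), y23 = false.
From the singleton clause (NOT y33), y33 = false.
From the singleton clause (NOT y43), y43 = false.
Suppose y21 = true.
From the singleton clause (NOT y31), y31 = false.
From the singleton clause (y32), y32 = true.
From the singleton clause (NOT y41), y41 = false.
From the singleton clause (y42), y42 = true.
Now (NOT y42) is unsatisfied and unit — conflict.
Undo y21 and try y21 = false.
From the singleton clause (y22), y22 = true.
From the singleton clause (NOT y32), y32 = false.
From the singleton clause (y31), y31 = true.
From the singleton clause (NOT y41), y41 = false.
From the singleton clause (y42), y42 = true.
Now (NOT y42) is unsatisfied and unit — conflict.
Both values of y21 lead to a conflict.
Both values of y12 lead to a conflict.
Undo y11 and try y11 = true.
From the singleton clause (NOT y21), y21 = false.
From the singleton clause (NOT y31), y31 = false.
From the singleton clause (NOT y41), y41 = false.
Suppose y22 = true.
From the singleton clause (NOT y12), y12 = false.
From the singleton clause (NOT y32), y32 = false.
From the singleton clause (y33), y33 = true.
From the singleton clause (NOT y42), y42 = false.
From the singleton clause (y43), y43 = true.
Now (NOT y43) is unsatisfied and unit — conflict.
Undo y22 and try y22 = false.
From the singleton clause (y23), y23 = true.
From the singleton clause (NOT y13), y13 = false.
From the singleton clause (NOT y33), y33 = false.
From the singleton clause (y32), y32 = true.
From the singleton clause (NOT y12), y12 = false.
From the singleton clause (NOT y42), y42 = false.
From the singleton clause (y43), y43 = true.
Now (NOT y43) is unsatisfied and unit — conflict.
Both values of y22 lead to a conflict.
Both values of y11 lead to a conflict.

UNSATISFIABLE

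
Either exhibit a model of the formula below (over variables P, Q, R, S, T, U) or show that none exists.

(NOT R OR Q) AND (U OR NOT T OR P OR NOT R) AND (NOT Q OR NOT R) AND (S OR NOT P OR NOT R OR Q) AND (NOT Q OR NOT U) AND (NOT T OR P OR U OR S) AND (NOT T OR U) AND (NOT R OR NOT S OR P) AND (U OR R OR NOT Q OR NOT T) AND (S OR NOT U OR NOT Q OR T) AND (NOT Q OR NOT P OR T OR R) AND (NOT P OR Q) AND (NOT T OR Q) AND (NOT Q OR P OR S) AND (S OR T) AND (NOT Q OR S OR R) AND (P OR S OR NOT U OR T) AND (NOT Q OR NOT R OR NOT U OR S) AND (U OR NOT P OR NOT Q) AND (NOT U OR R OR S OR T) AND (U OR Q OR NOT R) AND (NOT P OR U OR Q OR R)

P: false; Q: false; R: false; S: true; T: false; U: true

Suppose R = false.
Suppose Q = false.
The clause (NOT P) is unit, so P = false.
The clause (NOT T) is unit, so T = false.
The clause (S) is unit, so S = true.
All clauses hold; U can take either value.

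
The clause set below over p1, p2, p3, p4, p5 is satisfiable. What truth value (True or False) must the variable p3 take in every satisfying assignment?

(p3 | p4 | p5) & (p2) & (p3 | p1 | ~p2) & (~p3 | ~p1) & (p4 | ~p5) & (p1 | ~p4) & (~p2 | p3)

Suppose p3 = 0.
From the singleton clause (p2), p2 = 1.
Now (~p2) is unsatisfied and unit — conflict.
So every satisfying assignment has p3 = True.

True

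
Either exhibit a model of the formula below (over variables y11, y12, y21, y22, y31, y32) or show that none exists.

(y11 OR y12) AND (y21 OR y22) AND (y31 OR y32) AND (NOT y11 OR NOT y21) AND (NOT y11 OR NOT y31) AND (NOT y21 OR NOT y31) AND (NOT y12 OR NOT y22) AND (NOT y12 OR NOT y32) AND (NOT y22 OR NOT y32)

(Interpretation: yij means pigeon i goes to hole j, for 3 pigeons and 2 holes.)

UNSATISFIABLE

Case y11 = true:
From the singleton clause (NOT y21), y21 = false.
From the singleton clause (y22), y22 = true.
From the singleton clause (NOT y31), y31 = false.
From the singleton clause (y32), y32 = true.
Now (NOT y32) is unsatisfied and unit — conflict.
So y11 must be the other value — set y11 = false.
From the singleton clause (y12), y12 = true.
From the singleton clause (NOT y22), y22 = false.
From the singleton clause (y21), y21 = true.
From the singleton clause (NOT y31), y31 = false.
From the singleton clause (y32), y32 = true.
Now (NOT y32) is unsatisfied and unit — conflict.
Both values of y11 lead to a conflict.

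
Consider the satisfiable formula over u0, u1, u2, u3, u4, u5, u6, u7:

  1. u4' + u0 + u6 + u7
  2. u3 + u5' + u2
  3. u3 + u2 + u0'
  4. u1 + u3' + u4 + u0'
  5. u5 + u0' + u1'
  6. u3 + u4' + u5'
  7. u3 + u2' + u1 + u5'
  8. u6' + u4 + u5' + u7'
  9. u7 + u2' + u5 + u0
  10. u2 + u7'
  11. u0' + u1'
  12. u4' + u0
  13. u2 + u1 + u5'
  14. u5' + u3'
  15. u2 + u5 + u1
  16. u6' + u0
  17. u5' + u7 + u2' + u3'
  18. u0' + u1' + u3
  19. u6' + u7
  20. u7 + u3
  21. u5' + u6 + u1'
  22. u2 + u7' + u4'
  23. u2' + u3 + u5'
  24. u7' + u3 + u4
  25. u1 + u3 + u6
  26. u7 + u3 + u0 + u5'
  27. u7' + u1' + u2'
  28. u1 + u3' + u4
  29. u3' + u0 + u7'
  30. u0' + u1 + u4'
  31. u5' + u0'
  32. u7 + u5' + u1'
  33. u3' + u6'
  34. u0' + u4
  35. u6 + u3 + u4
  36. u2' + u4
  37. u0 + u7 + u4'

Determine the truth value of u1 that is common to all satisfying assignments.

True

Suppose u1 = 0.
Case u2 = 1:
The clause (u4) is unit, so u4 = 1.
The clause (u0) is unit, so u0 = 1.
But (u0') is also a unit clause — contradiction.
That branch fails; take u2 = 0 instead.
The clause (u7') is unit, so u7 = 0.
The clause (u5') is unit, so u5 = 0.
But (u5) is also a unit clause — contradiction.
Both values of u2 lead to a conflict.
So every satisfying assignment has u1 = True.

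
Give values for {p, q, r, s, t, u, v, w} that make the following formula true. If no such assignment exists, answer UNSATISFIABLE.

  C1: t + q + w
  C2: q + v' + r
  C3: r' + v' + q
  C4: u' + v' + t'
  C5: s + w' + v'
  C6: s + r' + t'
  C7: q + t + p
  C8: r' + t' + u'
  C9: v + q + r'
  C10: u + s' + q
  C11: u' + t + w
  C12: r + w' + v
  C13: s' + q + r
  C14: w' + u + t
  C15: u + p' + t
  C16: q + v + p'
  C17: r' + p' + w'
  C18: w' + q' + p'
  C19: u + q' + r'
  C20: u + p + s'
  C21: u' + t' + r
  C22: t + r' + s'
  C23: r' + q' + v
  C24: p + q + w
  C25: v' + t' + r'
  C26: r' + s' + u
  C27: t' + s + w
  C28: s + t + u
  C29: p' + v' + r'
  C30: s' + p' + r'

p: 1,  q: 1,  r: 0,  s: 1,  t: 1,  u: 0,  v: 0,  w: 0

Try t = 1.
Try u = 0.
Try s = 1.
(q) alone gives q = 1.
(r') alone gives r = 0.
(p) alone gives p = 1.
(w') alone gives w = 0.
No clause remains; v is free.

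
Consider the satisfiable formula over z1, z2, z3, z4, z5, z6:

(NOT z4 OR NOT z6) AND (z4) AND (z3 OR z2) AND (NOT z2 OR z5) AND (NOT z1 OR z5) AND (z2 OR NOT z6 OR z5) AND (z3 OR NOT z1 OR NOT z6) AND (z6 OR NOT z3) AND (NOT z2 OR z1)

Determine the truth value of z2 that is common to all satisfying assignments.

True

Suppose z2 = false.
The clause (z4) is unit, so z4 = true.
The clause (NOT z6) is unit, so z6 = false.
The clause (z3) is unit, so z3 = true.
But (NOT z3) is also a unit clause — contradiction.
So every satisfying assignment has z2 = True.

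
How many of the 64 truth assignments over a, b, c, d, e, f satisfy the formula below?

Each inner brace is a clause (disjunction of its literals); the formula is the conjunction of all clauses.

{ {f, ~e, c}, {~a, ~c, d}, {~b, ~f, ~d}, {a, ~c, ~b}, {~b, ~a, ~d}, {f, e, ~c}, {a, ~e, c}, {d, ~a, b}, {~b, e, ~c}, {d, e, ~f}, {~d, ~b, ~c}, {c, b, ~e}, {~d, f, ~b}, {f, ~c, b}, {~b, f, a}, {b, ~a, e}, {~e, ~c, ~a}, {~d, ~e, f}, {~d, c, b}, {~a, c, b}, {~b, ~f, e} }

There are 2^6 = 64 truth assignments over (a, b, c, d, e, f).
Split on b. With b = 1, the clauses containing b are satisfied and ~b drops from the rest; 2 of the 2^5 = 32 assignments to the other variables satisfy what remains.
With b = 0, by the same count on the reduced clause set, 4 assignments work.
Total: 2 + 4 = 6.

6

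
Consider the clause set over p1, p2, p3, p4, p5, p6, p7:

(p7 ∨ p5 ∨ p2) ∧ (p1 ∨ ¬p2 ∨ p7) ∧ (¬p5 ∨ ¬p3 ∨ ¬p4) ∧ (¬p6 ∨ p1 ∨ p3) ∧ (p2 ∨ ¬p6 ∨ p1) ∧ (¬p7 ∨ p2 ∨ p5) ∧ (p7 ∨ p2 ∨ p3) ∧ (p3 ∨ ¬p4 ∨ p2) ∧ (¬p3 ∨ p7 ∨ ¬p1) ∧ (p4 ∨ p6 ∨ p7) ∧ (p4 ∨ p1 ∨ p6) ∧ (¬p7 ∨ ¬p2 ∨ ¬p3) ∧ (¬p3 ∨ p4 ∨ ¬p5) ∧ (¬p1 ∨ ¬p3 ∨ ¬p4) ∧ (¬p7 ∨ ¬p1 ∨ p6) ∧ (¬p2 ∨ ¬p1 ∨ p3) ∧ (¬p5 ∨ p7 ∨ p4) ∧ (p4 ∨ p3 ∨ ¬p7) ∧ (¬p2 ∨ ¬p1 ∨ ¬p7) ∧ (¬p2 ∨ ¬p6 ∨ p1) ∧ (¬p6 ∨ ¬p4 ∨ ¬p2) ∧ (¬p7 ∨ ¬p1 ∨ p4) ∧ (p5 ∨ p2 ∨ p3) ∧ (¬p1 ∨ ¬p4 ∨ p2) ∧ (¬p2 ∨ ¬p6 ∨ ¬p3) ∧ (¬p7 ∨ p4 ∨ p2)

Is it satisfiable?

Yes

Try p7 = True.
Try p2 = True.
Unit clause (¬p3) forces p3 = False.
Unit clause (¬p1) forces p1 = False.
Unit clause (¬p6) forces p6 = False.
Unit clause (p4) forces p4 = True.
No clause remains; p5 is free.
A satisfying assignment: p1=False, p2=True, p3=False, p4=True, p5=True, p6=False, p7=True.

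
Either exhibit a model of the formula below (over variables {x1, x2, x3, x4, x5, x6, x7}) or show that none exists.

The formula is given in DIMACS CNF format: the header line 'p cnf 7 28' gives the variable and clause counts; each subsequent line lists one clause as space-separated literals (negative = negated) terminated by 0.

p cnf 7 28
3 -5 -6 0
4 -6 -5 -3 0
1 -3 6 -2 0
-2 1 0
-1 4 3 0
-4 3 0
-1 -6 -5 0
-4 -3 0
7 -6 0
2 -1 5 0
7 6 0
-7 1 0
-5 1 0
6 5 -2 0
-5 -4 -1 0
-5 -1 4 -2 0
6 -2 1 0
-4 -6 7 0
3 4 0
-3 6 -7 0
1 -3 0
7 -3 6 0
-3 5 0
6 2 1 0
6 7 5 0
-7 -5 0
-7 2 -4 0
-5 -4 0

UNSATISFIABLE

Branch on x2: set x2 = False.
Branch on x4: set x4 = False.
From the singleton clause (x3), x3 = True.
From the singleton clause (x1), x1 = True.
From the singleton clause (x5), x5 = True.
From the singleton clause (¬x6), x6 = False.
From the singleton clause (x7), x7 = True.
That conflicts with the unit clause (¬x7).
Undo x4 and try x4 = True.
From the singleton clause (x3), x3 = True.
That conflicts with the unit clause (¬x3).
Neither x4 = True nor x4 = False works.
Undo x2 and try x2 = True.
From the singleton clause (x1), x1 = True.
Branch on x4: set x4 = True.
From the singleton clause (x3), x3 = True.
That conflicts with the unit clause (¬x3).
Undo x4 and try x4 = False.
From the singleton clause (x3), x3 = True.
From the singleton clause (¬x5), x5 = False.
That conflicts with the unit clause (x5).
Neither x4 = True nor x4 = False works.
Neither x2 = True nor x2 = False works.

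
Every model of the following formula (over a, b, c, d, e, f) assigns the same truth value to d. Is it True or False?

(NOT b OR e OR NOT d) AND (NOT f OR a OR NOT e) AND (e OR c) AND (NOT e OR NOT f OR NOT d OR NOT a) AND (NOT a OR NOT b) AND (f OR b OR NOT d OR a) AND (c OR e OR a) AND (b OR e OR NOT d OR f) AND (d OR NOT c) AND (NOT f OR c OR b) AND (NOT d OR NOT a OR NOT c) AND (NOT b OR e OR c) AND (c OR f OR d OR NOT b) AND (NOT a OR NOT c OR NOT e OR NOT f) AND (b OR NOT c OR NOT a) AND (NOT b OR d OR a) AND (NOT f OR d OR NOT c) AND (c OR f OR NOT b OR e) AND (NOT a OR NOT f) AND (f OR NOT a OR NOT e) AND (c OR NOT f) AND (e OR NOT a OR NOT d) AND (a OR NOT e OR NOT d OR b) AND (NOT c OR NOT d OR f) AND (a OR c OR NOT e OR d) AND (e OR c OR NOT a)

True

Suppose d = false.
Unit clause (NOT c) forces c = false.
Unit clause (e) forces e = true.
Unit clause (NOT f) forces f = false.
Unit clause (NOT b) forces b = false.
Unit clause (NOT a) forces a = false.
But (a) is also a unit clause — contradiction.
So every satisfying assignment has d = True.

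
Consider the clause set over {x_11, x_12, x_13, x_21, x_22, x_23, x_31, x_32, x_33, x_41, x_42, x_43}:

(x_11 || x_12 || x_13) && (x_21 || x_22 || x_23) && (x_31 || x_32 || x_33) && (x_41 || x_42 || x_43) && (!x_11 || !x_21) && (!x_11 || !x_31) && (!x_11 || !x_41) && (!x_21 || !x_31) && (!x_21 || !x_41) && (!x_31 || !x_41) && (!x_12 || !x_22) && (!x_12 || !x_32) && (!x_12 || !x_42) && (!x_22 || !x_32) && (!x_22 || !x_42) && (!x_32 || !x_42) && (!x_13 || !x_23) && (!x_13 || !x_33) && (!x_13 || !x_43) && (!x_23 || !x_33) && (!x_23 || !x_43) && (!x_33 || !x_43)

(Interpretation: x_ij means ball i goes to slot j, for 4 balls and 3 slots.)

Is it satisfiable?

Branch on x_11: set x_11 = false.
Branch on x_12: set x_12 = true.
Unit clause (!x_22) forces x_22 = false.
Unit clause (!x_32) forces x_32 = false.
Unit clause (!x_42) forces x_42 = false.
Branch on x_21: set x_21 = true.
Unit clause (!x_31) forces x_31 = false.
Unit clause (x_33) forces x_33 = true.
Unit clause (!x_41) forces x_41 = false.
Unit clause (x_43) forces x_43 = true.
But (!x_43) is also a unit clause — contradiction.
Undo x_21 and try x_21 = false.
Unit clause (x_23) forces x_23 = true.
Unit clause (!x_13) forces x_13 = false.
Unit clause (!x_33) forces x_33 = false.
Unit clause (x_31) forces x_31 = true.
Unit clause (!x_41) forces x_41 = false.
Unit clause (x_43) forces x_43 = true.
But (!x_43) is also a unit clause — contradiction.
Either choice for x_21 ends in contradiction.
Undo x_12 and try x_12 = false.
Unit clause (x_13) forces x_13 = true.
Unit clause (!x_23) forces x_23 = false.
Unit clause (!x_33) forces x_33 = false.
Unit clause (!x_43) forces x_43 = false.
Branch on x_21: set x_21 = true.
Unit clause (!x_31) forces x_31 = false.
Unit clause (x_32) forces x_32 = true.
Unit clause (!x_41) forces x_41 = false.
Unit clause (x_42) forces x_42 = true.
But (!x_42) is also a unit clause — contradiction.
Undo x_21 and try x_21 = false.
Unit clause (x_22) forces x_22 = true.
Unit clause (!x_32) forces x_32 = false.
Unit clause (x_31) forces x_31 = true.
Unit clause (!x_41) forces x_41 = false.
Unit clause (x_42) forces x_42 = true.
But (!x_42) is also a unit clause — contradiction.
Either choice for x_21 ends in contradiction.
Either choice for x_12 ends in contradiction.
Undo x_11 and try x_11 = true.
Unit clause (!x_21) forces x_21 = false.
Unit clause (!x_31) forces x_31 = false.
Unit clause (!x_41) forces x_41 = false.
Branch on x_22: set x_22 = true.
Unit clause (!x_12) forces x_12 = false.
Unit clause (!x_32) forces x_32 = false.
Unit clause (x_33) forces x_33 = true.
Unit clause (!x_42) forces x_42 = false.
Unit clause (x_43) forces x_43 = true.
But (!x_43) is also a unit clause — contradiction.
Undo x_22 and try x_22 = false.
Unit clause (x_23) forces x_23 = true.
Unit clause (!x_13) forces x_13 = false.
Unit clause (!x_33) forces x_33 = false.
Unit clause (x_32) forces x_32 = true.
Unit clause (!x_12) forces x_12 = false.
Unit clause (!x_42) forces x_42 = false.
Unit clause (x_43) forces x_43 = true.
But (!x_43) is also a unit clause — contradiction.
Either choice for x_22 ends in contradiction.
Either choice for x_11 ends in contradiction.
No assignment satisfies every clause.

No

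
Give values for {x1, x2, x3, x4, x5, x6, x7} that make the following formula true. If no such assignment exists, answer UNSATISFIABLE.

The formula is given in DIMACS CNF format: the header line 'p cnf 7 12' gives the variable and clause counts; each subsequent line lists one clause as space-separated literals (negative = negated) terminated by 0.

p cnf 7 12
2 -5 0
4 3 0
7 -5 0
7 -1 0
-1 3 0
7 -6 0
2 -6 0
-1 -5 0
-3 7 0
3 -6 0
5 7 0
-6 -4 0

Case x2 = True:
Case x4 = True:
The clause (¬x6) is unit, so x6 = False.
Case x7 = True:
Case x1 = False:
No clause remains; x3, x5 are free.

x1: False,  x2: True,  x3: True,  x4: True,  x5: False,  x6: False,  x7: True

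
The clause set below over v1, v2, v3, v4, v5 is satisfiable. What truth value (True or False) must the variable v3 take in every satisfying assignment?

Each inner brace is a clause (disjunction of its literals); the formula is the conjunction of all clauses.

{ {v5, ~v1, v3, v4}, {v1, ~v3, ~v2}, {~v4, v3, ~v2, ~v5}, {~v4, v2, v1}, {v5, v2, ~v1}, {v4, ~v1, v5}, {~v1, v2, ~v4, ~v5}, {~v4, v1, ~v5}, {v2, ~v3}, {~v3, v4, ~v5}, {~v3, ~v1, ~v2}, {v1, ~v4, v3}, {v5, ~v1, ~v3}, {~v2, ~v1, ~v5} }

Suppose v3 = 1.
Unit clause (v2) forces v2 = 1.
Unit clause (v1) forces v1 = 1.
But (~v1) is also a unit clause — contradiction.
So every satisfying assignment has v3 = False.

False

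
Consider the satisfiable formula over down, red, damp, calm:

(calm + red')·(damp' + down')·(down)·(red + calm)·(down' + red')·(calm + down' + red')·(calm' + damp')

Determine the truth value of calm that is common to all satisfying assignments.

Suppose calm = 0.
(red') alone gives red = 0.
Now (red) is unsatisfied and unit — conflict.
So every satisfying assignment has calm = True.

True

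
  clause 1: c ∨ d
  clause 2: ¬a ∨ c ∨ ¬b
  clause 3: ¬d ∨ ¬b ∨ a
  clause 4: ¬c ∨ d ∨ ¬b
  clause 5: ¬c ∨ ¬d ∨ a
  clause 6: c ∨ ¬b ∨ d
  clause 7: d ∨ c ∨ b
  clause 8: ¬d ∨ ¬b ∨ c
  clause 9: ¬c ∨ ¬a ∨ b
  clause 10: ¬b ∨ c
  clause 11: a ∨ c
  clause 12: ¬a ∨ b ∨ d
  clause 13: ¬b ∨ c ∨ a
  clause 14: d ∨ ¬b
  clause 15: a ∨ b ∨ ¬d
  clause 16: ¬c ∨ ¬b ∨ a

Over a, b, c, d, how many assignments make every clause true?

3

There are 2^4 = 16 truth assignments over (a, b, c, d).
Check each against the 16 clauses (columns in the order a, b, c, d):
  F F F F  ✗ fails (c ∨ d)
  F F F T  ✗ fails (a ∨ c)
  F F T F  ✓ satisfies all
  F F T T  ✗ fails (¬c ∨ ¬d ∨ a)
  F T F F  ✗ fails (c ∨ d)
  F T F T  ✗ fails (¬d ∨ ¬b ∨ a)
  F T T F  ✗ fails (¬c ∨ d ∨ ¬b)
  F T T T  ✗ fails (¬d ∨ ¬b ∨ a)
  T F F F  ✗ fails (c ∨ d)
  T F F T  ✓ satisfies all
  T F T F  ✗ fails (¬c ∨ ¬a ∨ b)
  T F T T  ✗ fails (¬c ∨ ¬a ∨ b)
  T T F F  ✗ fails (c ∨ d)
  T T F T  ✗ fails (¬a ∨ c ∨ ¬b)
  T T T F  ✗ fails (¬c ∨ d ∨ ¬b)
  T T T T  ✓ satisfies all
3 of the 16 rows are models.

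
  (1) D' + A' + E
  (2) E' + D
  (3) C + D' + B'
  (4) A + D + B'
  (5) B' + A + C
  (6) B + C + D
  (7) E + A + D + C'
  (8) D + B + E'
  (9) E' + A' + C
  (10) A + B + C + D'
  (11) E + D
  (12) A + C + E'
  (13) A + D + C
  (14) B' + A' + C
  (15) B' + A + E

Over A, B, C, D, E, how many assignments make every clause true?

There are 2^5 = 32 truth assignments over (A, B, C, D, E).
Split on A. With A = 1, the clauses containing A are satisfied and A' drops from the rest; 2 of the 2^4 = 16 assignments to the other variables satisfy what remains.
With A = 0, by the same count on the reduced clause set, 3 assignments work.
(One model: A=F, B=F, C=T, D=T, E=F.)
Total: 2 + 3 = 5.

5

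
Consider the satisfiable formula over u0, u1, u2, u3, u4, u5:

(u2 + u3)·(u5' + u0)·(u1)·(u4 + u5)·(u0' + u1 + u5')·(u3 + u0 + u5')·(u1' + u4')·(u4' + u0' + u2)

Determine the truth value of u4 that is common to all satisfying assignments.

Suppose u4 = 1.
(u1) alone gives u1 = 1.
But (u1') is also a unit clause — contradiction.
So every satisfying assignment has u4 = False.

False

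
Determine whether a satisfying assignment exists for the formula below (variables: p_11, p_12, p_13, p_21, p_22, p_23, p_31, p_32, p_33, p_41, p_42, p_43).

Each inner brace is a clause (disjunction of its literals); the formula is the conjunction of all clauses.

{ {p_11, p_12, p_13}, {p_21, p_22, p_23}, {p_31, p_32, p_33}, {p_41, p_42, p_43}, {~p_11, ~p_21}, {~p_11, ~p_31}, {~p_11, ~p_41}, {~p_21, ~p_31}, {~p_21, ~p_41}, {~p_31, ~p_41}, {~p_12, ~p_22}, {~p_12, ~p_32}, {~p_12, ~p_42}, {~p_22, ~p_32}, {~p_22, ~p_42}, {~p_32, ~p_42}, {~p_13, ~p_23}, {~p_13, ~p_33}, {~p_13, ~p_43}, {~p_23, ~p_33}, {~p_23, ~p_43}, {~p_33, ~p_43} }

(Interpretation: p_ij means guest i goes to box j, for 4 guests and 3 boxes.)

No, unsatisfiable

Suppose p_11 = 0.
Suppose p_12 = 1.
Unit clause (~p_22) forces p_22 = 0.
Unit clause (~p_32) forces p_32 = 0.
Unit clause (~p_42) forces p_42 = 0.
Suppose p_21 = 1.
Unit clause (~p_31) forces p_31 = 0.
Unit clause (p_33) forces p_33 = 1.
Unit clause (~p_41) forces p_41 = 0.
Unit clause (p_43) forces p_43 = 1.
Now (~p_43) is unsatisfied and unit — conflict.
Undo p_21 and try p_21 = 0.
Unit clause (p_23) forces p_23 = 1.
Unit clause (~p_13) forces p_13 = 0.
Unit clause (~p_33) forces p_33 = 0.
Unit clause (p_31) forces p_31 = 1.
Unit clause (~p_41) forces p_41 = 0.
Unit clause (p_43) forces p_43 = 1.
Now (~p_43) is unsatisfied and unit — conflict.
Both values of p_21 lead to a conflict.
Undo p_12 and try p_12 = 0.
Unit clause (p_13) forces p_13 = 1.
Unit clause (~p_23) forces p_23 = 0.
Unit clause (~p_33) forces p_33 = 0.
Unit clause (~p_43) forces p_43 = 0.
Suppose p_21 = 1.
Unit clause (~p_31) forces p_31 = 0.
Unit clause (p_32) forces p_32 = 1.
Unit clause (~p_41) forces p_41 = 0.
Unit clause (p_42) forces p_42 = 1.
Now (~p_42) is unsatisfied and unit — conflict.
Undo p_21 and try p_21 = 0.
Unit clause (p_22) forces p_22 = 1.
Unit clause (~p_32) forces p_32 = 0.
Unit clause (p_31) forces p_31 = 1.
Unit clause (~p_41) forces p_41 = 0.
Unit clause (p_42) forces p_42 = 1.
Now (~p_42) is unsatisfied and unit — conflict.
Both values of p_21 lead to a conflict.
Both values of p_12 lead to a conflict.
Undo p_11 and try p_11 = 1.
Unit clause (~p_21) forces p_21 = 0.
Unit clause (~p_31) forces p_31 = 0.
Unit clause (~p_41) forces p_41 = 0.
Suppose p_22 = 1.
Unit clause (~p_12) forces p_12 = 0.
Unit clause (~p_32) forces p_32 = 0.
Unit clause (p_33) forces p_33 = 1.
Unit clause (~p_42) forces p_42 = 0.
Unit clause (p_43) forces p_43 = 1.
Now (~p_43) is unsatisfied and unit — conflict.
Undo p_22 and try p_22 = 0.
Unit clause (p_23) forces p_23 = 1.
Unit clause (~p_13) forces p_13 = 0.
Unit clause (~p_33) forces p_33 = 0.
Unit clause (p_32) forces p_32 = 1.
Unit clause (~p_12) forces p_12 = 0.
Unit clause (~p_42) forces p_42 = 0.
Unit clause (p_43) forces p_43 = 1.
Now (~p_43) is unsatisfied and unit — conflict.
Both values of p_22 lead to a conflict.
Both values of p_11 lead to a conflict.
No assignment satisfies every clause.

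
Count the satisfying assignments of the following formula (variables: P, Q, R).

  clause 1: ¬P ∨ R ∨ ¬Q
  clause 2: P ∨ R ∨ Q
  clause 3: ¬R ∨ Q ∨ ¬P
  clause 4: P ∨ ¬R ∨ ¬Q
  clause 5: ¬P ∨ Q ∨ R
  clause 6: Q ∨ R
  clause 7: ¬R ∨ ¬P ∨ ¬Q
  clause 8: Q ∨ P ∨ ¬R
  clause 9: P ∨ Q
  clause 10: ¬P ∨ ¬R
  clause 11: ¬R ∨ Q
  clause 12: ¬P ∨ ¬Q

There are 2^3 = 8 truth assignments over (P, Q, R).
Split on R. With R = True, the clauses containing R are satisfied and ¬R drops from the rest; 0 of the 2^2 = 4 assignments to the other variables satisfy what remains.
With R = False, by the same count on the reduced clause set, 1 assignment works.
(One model: P=F, Q=T, R=F.)
Total: 0 + 1 = 1.

1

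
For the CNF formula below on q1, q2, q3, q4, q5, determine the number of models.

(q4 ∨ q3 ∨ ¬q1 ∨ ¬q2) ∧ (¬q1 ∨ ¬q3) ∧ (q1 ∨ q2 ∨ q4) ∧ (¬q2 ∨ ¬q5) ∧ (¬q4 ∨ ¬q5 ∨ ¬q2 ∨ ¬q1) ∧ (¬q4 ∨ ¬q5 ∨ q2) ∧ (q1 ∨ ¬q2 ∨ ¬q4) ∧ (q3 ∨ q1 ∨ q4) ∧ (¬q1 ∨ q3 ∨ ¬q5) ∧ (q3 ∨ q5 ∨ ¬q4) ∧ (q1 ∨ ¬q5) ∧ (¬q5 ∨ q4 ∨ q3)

3

There are 2^5 = 32 truth assignments over (q1, q2, q3, q4, q5).
Split on q4. With q4 = True, the clauses containing q4 are satisfied and ¬q4 drops from the rest; 1 of the 2^4 = 16 assignments to the other variables satisfy what remains.
With q4 = False, by the same count on the reduced clause set, 2 assignments work.
Total: 1 + 2 = 3.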